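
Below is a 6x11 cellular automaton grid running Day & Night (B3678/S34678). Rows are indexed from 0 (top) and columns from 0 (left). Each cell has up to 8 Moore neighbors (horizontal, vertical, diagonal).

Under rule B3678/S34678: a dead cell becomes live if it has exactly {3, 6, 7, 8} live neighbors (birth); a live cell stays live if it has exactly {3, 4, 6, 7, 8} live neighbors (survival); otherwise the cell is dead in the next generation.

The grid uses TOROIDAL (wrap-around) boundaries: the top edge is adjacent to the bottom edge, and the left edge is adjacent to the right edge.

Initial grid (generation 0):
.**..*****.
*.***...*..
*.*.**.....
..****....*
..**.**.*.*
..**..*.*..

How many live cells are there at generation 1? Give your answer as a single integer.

Simulating step by step:
Generation 0 (given above): 31 live cells
Generation 1: 30 live cells
.*.*.**.**.
.**.*...***
..****....*
*.***....*.
.*.****....
...*...**..
Population at generation 1: 30

Answer: 30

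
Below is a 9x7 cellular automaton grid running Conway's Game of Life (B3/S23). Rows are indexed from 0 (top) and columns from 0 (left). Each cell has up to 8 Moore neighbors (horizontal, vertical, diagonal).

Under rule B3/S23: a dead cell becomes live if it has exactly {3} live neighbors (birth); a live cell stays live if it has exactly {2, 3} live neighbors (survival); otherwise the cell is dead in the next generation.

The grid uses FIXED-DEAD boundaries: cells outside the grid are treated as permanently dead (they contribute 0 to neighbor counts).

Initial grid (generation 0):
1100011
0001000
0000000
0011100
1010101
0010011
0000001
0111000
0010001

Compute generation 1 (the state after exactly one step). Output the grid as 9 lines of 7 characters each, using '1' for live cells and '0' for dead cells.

Simulating step by step:
Generation 0 (given above): 21 live cells
Generation 1: 22 live cells
(generation 1 grid is the final answer)

Answer: 0000000
0000000
0010100
0110110
0010101
0101001
0101011
0111000
0111000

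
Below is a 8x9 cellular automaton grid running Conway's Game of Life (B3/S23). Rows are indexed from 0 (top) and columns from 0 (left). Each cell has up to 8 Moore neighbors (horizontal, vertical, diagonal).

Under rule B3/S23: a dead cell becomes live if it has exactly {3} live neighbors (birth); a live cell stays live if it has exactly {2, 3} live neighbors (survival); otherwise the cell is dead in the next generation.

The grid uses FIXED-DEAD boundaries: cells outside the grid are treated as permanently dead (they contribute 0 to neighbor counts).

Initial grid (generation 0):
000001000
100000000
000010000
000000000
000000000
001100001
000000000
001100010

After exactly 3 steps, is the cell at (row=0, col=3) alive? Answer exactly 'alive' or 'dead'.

Answer: dead

Derivation:
Simulating step by step:
Generation 0 (given above): 9 live cells
Generation 1: 0 live cells
000000000
000000000
000000000
000000000
000000000
000000000
000000000
000000000
Generation 2: 0 live cells
000000000
000000000
000000000
000000000
000000000
000000000
000000000
000000000
Generation 3: 0 live cells
000000000
000000000
000000000
000000000
000000000
000000000
000000000
000000000

Cell (0,3) at generation 3: 0 -> dead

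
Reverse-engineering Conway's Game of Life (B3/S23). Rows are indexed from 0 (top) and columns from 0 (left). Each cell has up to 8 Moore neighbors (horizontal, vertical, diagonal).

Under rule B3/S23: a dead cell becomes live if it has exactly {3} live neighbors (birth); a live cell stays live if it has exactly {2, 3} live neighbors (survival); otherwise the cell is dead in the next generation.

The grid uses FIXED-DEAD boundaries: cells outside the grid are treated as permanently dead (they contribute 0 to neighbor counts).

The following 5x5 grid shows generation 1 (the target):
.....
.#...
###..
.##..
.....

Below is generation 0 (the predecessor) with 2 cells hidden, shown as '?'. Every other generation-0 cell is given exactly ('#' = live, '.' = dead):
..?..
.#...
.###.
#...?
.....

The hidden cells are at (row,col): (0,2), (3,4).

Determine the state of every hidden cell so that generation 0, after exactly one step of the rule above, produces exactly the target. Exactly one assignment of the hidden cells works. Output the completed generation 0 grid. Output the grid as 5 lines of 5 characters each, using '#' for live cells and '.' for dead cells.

Hidden generation-0 cells (in order): (0,2), (3,4).
A hidden cell only influences target cells in its own 3x3 neighborhood. Try each of the 2^2 = 4 assignments, step the completed generation 0 forward once under B3/S23, and compare with the target:
  (0,2)=. (3,4)=. -> step reproduces the target at every cell -> ACCEPT
  (0,2)=. (3,4)=# -> step gives (2,3)='#' but target has '.' -> reject
  (0,2)=# (3,4)=. -> step gives (1,3)='#' but target has '.' -> reject
  (0,2)=# (3,4)=# -> step gives (1,3)='#' but target has '.' -> reject
Unique solution: (0,2)=dead, (3,4)=dead.
Check: live-neighbor counts of every cell in the completed generation 0:
11100
22421
33311
13321
11000
Applying B3/S23 to generation 0 with these counts gives:
.....
.#...
###..
.##..
.....
which matches the target exactly.

Answer: .....
.#...
.###.
#....
.....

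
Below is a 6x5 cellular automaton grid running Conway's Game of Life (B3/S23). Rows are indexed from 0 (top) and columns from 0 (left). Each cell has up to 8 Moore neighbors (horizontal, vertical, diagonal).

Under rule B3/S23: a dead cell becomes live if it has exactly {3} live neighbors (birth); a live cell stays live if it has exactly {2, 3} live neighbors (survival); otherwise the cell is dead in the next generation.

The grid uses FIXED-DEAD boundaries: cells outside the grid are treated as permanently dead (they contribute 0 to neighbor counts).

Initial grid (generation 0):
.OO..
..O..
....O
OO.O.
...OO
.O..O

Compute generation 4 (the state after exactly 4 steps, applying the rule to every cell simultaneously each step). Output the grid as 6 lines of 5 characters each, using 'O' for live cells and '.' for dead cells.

Answer: .....
.....
.....
..O..
.O.O.
.O.O.

Derivation:
Simulating step by step:
Generation 0 (given above): 11 live cells
Generation 1: 16 live cells
.OO..
.OOO.
.OOO.
..OO.
OO.OO
...OO
Generation 2: 9 live cells
.O.O.
O....
....O
O....
.O...
..OOO
Generation 3: 5 live cells
.....
.....
.....
.....
.OOO.
..OO.
Generation 4: 5 live cells
(generation 4 grid is the final answer)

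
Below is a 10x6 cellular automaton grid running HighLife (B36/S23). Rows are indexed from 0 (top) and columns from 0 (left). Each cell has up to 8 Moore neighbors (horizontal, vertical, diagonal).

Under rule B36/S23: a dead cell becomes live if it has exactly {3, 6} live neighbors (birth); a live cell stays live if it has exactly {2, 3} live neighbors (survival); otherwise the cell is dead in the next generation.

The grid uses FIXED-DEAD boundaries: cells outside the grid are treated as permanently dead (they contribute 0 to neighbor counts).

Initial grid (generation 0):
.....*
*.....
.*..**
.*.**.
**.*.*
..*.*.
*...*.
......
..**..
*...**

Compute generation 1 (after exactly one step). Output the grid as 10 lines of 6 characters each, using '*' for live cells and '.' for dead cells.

Simulating step by step:
Generation 0 (given above): 21 live cells
Generation 1: 23 live cells
(generation 1 grid is the final answer)

Answer: ......
....**
******
.*.*..
**...*
*.*.**
...*..
...*..
...**.
...**.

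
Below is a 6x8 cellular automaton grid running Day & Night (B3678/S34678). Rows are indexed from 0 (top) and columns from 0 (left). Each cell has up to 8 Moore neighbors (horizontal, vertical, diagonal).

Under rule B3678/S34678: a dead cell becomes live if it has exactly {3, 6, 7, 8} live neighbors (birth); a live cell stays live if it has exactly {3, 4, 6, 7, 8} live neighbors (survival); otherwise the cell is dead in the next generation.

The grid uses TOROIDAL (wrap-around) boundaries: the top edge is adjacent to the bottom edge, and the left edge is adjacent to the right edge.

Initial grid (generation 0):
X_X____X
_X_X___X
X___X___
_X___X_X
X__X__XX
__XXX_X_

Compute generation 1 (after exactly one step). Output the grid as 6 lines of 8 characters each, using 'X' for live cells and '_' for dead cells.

Simulating step by step:
Generation 0 (given above): 19 live cells
Generation 1: 25 live cells
(generation 1 grid is the final answer)

Answer: X_X_X_XX
_XX____X
XXX___XX
____X__X
XX_X__XX
__XX_XXX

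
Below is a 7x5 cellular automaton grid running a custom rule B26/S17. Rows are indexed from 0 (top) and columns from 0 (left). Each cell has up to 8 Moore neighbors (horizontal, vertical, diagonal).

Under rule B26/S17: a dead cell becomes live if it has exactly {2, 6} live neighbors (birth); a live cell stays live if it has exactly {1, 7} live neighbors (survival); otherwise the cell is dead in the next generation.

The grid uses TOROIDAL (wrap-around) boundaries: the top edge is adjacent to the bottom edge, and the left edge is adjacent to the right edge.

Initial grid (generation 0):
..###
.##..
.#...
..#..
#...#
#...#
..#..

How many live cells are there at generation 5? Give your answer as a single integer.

Answer: 8

Derivation:
Simulating step by step:
Generation 0 (given above): 12 live cells
Generation 1: 8 live cells
#...#
....#
#..#.
..###
.....
.....
.....
Generation 2: 9 live cells
...#.
.#...
.#...
##...
..#.#
.....
#...#
Generation 3: 13 live cells
.###.
##...
.....
...##
..###
.#...
#..#.
Generation 4: 7 live cells
.....
...##
.###.
#....
.#...
.....
.....
Generation 5: 8 live cells
...##
##...
.....
...##
##...
.....
.....
Population at generation 5: 8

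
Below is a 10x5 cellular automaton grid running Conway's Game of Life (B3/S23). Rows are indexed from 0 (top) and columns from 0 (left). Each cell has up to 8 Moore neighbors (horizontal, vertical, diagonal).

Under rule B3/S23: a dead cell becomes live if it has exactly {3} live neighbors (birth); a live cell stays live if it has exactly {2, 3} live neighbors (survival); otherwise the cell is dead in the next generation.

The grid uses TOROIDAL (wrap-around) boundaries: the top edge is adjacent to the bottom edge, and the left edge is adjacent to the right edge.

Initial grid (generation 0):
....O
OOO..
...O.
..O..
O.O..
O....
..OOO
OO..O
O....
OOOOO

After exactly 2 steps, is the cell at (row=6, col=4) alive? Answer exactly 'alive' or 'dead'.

Answer: dead

Derivation:
Simulating step by step:
Generation 0 (given above): 21 live cells
Generation 1: 18 live cells
.....
OOOOO
...O.
.OOO.
.....
O.O..
..OO.
.OO..
.....
.OOO.
Generation 2: 17 live cells
.....
OOOOO
.....
..OO.
...O.
.OOO.
...O.
.OOO.
...O.
..O..

Cell (6,4) at generation 2: 0 -> dead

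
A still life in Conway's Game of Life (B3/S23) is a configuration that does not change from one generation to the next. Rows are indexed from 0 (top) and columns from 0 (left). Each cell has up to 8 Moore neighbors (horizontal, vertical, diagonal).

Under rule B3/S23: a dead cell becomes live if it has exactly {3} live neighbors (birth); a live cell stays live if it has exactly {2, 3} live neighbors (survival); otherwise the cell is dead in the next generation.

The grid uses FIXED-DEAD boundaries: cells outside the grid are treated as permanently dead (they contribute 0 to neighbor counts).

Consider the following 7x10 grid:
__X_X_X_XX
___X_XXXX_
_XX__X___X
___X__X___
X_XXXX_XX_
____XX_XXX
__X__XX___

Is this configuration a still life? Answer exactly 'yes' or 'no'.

Answer: no

Derivation:
Compute generation 1 and compare to generation 0 (given above):
Generation 1:
___XX_X_XX
_X_X______
__XX_X__X_
______XXX_
__X______X
_XX______X
____XXXXX_
Cell (0,2) differs: gen0=1 vs gen1=0 -> NOT a still life.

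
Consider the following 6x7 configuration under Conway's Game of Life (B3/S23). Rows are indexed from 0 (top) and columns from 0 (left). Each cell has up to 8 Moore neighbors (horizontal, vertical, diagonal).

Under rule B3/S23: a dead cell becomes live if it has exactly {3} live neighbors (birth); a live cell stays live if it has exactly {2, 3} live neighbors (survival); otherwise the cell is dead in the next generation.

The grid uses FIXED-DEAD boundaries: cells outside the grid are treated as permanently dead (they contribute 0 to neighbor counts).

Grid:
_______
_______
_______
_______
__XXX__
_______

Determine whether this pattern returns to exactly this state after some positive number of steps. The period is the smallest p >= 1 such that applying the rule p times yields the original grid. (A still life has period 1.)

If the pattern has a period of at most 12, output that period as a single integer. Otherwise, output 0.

Answer: 2

Derivation:
Simulating and comparing each generation to the original:
Gen 0 (original, given above): 3 live cells
Gen 1: 3 live cells, differs from original
Gen 2: 3 live cells, MATCHES original -> period = 2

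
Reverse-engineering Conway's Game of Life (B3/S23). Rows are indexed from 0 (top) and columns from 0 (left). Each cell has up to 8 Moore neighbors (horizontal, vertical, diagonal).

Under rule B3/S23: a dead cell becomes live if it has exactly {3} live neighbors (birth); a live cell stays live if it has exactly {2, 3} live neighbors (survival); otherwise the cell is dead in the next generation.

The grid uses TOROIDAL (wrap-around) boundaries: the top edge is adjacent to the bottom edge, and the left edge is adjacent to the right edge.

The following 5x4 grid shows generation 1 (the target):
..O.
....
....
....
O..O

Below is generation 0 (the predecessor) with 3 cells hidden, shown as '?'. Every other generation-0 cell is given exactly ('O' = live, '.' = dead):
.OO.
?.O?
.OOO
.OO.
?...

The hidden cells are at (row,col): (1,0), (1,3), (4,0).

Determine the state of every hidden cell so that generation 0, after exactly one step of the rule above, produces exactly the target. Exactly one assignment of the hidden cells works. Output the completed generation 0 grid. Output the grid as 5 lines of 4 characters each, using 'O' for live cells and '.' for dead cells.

Answer: .OO.
O.OO
.OOO
.OO.
O...

Derivation:
Hidden generation-0 cells (in order): (1,0), (1,3), (4,0).
A hidden cell only influences target cells in its own 3x3 neighborhood. Try each of the 2^3 = 8 assignments, step the completed generation 0 forward once under B3/S23, and compare with the target:
  (1,0)=. (1,3)=. (4,0)=. -> step gives (0,1)='O' but target has '.' -> reject
  (1,0)=. (1,3)=. (4,0)=O -> step gives (0,1)='O' but target has '.' -> reject
  (1,0)=. (1,3)=O (4,0)=. -> step gives (0,1)='O' but target has '.' -> reject
  (1,0)=. (1,3)=O (4,0)=O -> step gives (0,0)='O' but target has '.' -> reject
  (1,0)=O (1,3)=. (4,0)=. -> step gives (0,1)='O' but target has '.' -> reject
  (1,0)=O (1,3)=. (4,0)=O -> step gives (0,0)='O' but target has '.' -> reject
  (1,0)=O (1,3)=O (4,0)=. -> step gives (0,0)='O' but target has '.' -> reject
  (1,0)=O (1,3)=O (4,0)=O -> step reproduces the target at every cell -> ACCEPT
Unique solution: (1,0)=live, (1,3)=live, (4,0)=live.
Check: live-neighbor counts of every cell in the completed generation 0:
4435
4665
5565
4444
2543
Applying B3/S23 to generation 0 with these counts gives:
..O.
....
....
....
O..O
which matches the target exactly.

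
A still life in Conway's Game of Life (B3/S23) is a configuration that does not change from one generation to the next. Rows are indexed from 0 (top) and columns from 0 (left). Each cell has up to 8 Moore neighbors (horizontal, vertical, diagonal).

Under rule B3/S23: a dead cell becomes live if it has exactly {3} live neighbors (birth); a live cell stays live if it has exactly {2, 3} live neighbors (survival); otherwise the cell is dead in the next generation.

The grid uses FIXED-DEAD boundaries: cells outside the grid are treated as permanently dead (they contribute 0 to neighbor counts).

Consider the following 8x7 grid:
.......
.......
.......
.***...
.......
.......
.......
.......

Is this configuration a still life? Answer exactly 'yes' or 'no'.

Compute generation 1 and compare to generation 0 (given above):
Generation 1:
.......
.......
..*....
..*....
..*....
.......
.......
.......
Cell (2,2) differs: gen0=0 vs gen1=1 -> NOT a still life.

Answer: no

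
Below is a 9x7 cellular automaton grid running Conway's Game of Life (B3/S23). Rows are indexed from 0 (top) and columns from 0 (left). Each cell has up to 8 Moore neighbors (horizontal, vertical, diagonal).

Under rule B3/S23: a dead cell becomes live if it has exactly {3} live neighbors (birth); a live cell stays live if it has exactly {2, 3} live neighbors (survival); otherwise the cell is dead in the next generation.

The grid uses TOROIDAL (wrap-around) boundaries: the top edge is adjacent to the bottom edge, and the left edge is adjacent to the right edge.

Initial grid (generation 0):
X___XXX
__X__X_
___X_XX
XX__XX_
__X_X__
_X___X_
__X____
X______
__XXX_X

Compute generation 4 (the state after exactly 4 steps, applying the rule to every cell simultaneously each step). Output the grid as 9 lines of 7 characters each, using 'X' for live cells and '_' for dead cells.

Answer: _______
__X___X
__X____
__X____
__X____
_X___X_
X_____X
_____XX
X____X_

Derivation:
Simulating step by step:
Generation 0 (given above): 23 live cells
Generation 1: 26 live cells
XXX____
X__X___
XXXX___
XXX____
X_XXX_X
_XXX___
_X_____
_XX____
_X_XX__
Generation 2: 16 live cells
X___X__
___X__X
___X__X
____X__
____X_X
____X__
X__X___
XX_X___
___X___
Generation 3: 31 live cells
___XX__
X__XXXX
___XXX_
___XX__
___XX__
___XXX_
XXXXX__
XX_XX__
XXXXX__
Generation 4: 13 live cells
(generation 4 grid is the final answer)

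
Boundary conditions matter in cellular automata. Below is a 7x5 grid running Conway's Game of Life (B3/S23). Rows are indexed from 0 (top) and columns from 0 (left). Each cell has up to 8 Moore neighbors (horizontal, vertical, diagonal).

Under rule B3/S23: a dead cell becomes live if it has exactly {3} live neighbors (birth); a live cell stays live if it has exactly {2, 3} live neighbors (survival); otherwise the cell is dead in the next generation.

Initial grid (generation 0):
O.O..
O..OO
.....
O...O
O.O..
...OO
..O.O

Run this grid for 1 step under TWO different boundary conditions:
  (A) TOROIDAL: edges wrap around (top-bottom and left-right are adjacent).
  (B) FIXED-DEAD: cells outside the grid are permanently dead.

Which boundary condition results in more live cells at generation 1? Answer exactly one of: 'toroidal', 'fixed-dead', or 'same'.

Answer: toroidal

Derivation:
Under TOROIDAL boundary, generation 1:
O.O..
OO.OO
...O.
OO..O
OO...
OOO.O
OOO.O
Population = 20

Under FIXED-DEAD boundary, generation 1:
.O.O.
.O.O.
...OO
.O...
.O..O
.OO.O
....O
Population = 13

Comparison: toroidal=20, fixed-dead=13 -> toroidal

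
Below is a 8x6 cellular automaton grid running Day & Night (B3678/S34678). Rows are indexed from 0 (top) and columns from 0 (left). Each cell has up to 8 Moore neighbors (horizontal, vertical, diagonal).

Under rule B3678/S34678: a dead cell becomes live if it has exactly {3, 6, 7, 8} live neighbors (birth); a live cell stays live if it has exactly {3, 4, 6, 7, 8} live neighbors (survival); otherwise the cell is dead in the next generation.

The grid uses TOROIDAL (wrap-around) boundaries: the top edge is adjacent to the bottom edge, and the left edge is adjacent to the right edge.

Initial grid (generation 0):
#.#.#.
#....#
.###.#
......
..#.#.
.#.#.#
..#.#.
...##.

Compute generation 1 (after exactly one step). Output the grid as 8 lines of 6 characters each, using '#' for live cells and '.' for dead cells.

Answer: .#..#.
#....#
....#.
.#..#.
...#..
...#..
..#.##
.##.#.

Derivation:
Simulating step by step:
Generation 0 (given above): 18 live cells
Generation 1: 15 live cells
(generation 1 grid is the final answer)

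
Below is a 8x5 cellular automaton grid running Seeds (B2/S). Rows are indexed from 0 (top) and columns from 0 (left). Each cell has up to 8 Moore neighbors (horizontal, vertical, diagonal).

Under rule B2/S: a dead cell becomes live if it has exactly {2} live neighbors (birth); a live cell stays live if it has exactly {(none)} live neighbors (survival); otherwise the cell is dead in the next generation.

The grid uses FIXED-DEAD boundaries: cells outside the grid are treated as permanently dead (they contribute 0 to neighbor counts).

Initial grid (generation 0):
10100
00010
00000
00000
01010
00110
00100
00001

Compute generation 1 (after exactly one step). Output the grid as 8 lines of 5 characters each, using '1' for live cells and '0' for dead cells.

Answer: 01010
01100
00000
00100
00001
00001
01001
00010

Derivation:
Simulating step by step:
Generation 0 (given above): 9 live cells
Generation 1: 10 live cells
(generation 1 grid is the final answer)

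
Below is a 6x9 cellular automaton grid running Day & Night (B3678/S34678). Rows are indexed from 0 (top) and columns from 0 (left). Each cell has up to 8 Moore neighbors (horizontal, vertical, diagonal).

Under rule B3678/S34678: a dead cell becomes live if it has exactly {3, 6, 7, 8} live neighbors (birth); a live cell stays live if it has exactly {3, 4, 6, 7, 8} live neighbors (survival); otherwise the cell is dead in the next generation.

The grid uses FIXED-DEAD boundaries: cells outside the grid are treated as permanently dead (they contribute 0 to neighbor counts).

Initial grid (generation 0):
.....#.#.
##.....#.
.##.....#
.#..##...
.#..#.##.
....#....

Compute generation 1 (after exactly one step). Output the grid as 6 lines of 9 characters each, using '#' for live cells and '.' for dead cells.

Answer: ......#..
.##...#.#
.##......
##.#.###.
...##....
.....#...

Derivation:
Simulating step by step:
Generation 0 (given above): 16 live cells
Generation 1: 16 live cells
(generation 1 grid is the final answer)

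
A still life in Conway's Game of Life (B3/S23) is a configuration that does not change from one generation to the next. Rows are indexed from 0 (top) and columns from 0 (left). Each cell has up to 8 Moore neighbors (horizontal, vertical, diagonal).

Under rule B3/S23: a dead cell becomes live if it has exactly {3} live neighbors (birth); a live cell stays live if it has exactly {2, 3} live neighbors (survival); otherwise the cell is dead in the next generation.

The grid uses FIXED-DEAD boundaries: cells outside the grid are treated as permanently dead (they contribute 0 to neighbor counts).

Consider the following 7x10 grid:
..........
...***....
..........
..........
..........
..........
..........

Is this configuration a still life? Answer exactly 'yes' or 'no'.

Answer: no

Derivation:
Compute generation 1 and compare to generation 0 (given above):
Generation 1:
....*.....
....*.....
....*.....
..........
..........
..........
..........
Cell (0,4) differs: gen0=0 vs gen1=1 -> NOT a still life.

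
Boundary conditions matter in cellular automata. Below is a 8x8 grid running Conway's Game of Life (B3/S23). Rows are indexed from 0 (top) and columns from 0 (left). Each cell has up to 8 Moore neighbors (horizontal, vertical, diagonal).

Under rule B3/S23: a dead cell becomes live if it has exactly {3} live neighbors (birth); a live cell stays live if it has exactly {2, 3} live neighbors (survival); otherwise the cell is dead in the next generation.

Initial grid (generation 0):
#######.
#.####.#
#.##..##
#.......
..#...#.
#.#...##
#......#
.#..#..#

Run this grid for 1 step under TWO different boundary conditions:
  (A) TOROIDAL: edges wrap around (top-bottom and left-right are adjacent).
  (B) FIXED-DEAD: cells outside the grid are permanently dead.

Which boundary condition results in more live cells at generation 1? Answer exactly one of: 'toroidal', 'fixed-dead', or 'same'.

Under TOROIDAL boundary, generation 1:
........
........
..#..##.
#.##..#.
#.....#.
#.....#.
........
....#...
Population = 12

Under FIXED-DEAD boundary, generation 1:
#.....#.
#......#
#.#..###
..##..##
......##
......##
#......#
........
Population = 19

Comparison: toroidal=12, fixed-dead=19 -> fixed-dead

Answer: fixed-dead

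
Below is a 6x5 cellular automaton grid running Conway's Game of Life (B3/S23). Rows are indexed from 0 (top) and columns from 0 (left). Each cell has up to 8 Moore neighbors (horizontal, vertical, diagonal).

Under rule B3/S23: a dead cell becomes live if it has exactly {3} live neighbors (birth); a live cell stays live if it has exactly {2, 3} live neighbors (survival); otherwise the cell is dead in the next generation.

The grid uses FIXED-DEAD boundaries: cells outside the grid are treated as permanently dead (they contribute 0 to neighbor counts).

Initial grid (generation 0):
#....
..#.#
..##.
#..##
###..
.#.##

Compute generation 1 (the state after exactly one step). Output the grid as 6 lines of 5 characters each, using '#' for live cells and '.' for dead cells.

Answer: .....
.##..
.##..
#...#
#....
##.#.

Derivation:
Simulating step by step:
Generation 0 (given above): 14 live cells
Generation 1: 10 live cells
(generation 1 grid is the final answer)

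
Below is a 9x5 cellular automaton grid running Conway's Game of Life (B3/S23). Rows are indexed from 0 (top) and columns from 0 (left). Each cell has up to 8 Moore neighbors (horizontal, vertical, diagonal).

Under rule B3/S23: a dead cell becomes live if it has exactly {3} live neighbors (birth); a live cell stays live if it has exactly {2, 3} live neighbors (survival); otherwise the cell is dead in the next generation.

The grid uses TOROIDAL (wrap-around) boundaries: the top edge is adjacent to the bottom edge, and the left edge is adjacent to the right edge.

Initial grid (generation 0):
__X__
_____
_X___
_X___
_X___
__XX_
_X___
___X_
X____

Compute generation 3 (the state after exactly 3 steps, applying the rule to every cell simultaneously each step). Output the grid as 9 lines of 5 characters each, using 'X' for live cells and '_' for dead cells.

Answer: _____
_____
XXX__
XXX__
X____
_XX__
_XX__
_____
_____

Derivation:
Simulating step by step:
Generation 0 (given above): 9 live cells
Generation 1: 7 live cells
_____
_____
_____
XXX__
_X___
_XX__
___X_
_____
_____
Generation 2: 7 live cells
_____
_____
_X___
XXX__
_____
_XX__
__X__
_____
_____
Generation 3: 11 live cells
(generation 3 grid is the final answer)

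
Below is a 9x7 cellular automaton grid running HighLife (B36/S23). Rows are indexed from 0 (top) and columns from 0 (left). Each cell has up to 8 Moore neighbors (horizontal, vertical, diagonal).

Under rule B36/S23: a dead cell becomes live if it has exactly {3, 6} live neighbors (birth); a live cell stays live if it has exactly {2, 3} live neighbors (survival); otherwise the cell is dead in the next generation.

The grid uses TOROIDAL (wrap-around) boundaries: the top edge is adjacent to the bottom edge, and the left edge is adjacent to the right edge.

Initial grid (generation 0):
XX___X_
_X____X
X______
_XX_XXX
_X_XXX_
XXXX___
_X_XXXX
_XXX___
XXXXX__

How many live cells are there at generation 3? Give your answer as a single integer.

Answer: 15

Derivation:
Simulating step by step:
Generation 0 (given above): 32 live cells
Generation 1: 15 live cells
___XXX_
_X____X
__X____
_XX___X
_______
_______
_____XX
____X_X
____X_X
Generation 2: 19 live cells
X__XX_X
__XXXX_
__X____
_XX____
_______
_______
_____XX
X___XXX
_____XX
Generation 3: 15 live cells
X_X__X_
_XX__XX
____X__
_XX____
_______
_______
X___X__
X___X__
___X___
Population at generation 3: 15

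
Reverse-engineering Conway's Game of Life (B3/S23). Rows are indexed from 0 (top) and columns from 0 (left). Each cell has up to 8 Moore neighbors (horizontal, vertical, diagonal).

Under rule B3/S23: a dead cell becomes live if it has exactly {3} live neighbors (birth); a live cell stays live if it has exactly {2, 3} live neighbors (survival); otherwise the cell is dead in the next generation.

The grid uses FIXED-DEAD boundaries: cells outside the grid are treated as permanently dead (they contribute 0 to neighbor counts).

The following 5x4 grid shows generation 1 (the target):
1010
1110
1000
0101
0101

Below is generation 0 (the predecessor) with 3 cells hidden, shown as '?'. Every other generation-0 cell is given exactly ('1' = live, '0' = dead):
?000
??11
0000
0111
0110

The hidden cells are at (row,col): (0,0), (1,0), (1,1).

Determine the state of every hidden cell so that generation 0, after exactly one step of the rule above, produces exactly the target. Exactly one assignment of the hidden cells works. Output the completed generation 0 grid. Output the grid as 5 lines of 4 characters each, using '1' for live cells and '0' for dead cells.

Hidden generation-0 cells (in order): (0,0), (1,0), (1,1).
A hidden cell only influences target cells in its own 3x3 neighborhood. Try each of the 2^3 = 8 assignments, step the completed generation 0 forward once under B3/S23, and compare with the target:
  (0,0)=0 (1,0)=0 (1,1)=0 -> step gives (0,0)='0' but target has '1' -> reject
  (0,0)=0 (1,0)=0 (1,1)=1 -> step gives (0,0)='0' but target has '1' -> reject
  (0,0)=0 (1,0)=1 (1,1)=0 -> step gives (0,0)='0' but target has '1' -> reject
  (0,0)=0 (1,0)=1 (1,1)=1 -> step gives (0,0)='0' but target has '1' -> reject
  (0,0)=1 (1,0)=0 (1,1)=0 -> step gives (0,0)='0' but target has '1' -> reject
  (0,0)=1 (1,0)=0 (1,1)=1 -> step gives (0,0)='0' but target has '1' -> reject
  (0,0)=1 (1,0)=1 (1,1)=0 -> step gives (0,0)='0' but target has '1' -> reject
  (0,0)=1 (1,0)=1 (1,1)=1 -> step reproduces the target at every cell -> ACCEPT
Unique solution: (0,0)=live, (1,0)=live, (1,1)=live.
Check: live-neighbor counts of every cell in the completed generation 0:
2432
2321
3564
2342
2343
Applying B3/S23 to generation 0 with these counts gives:
1010
1110
1000
0101
0101
which matches the target exactly.

Answer: 1000
1111
0000
0111
0110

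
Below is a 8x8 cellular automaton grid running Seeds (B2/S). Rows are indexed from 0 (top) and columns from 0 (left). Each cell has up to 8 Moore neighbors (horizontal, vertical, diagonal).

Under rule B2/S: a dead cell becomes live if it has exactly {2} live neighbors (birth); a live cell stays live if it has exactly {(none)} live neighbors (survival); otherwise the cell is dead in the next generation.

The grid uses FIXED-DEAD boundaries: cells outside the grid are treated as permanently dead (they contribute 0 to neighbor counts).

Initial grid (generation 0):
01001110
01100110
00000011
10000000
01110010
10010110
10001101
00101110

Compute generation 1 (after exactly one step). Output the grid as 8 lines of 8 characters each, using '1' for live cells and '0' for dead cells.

Answer: 10010001
10010000
10100000
00010100
00000001
00000000
00100000
01000001

Derivation:
Simulating step by step:
Generation 0 (given above): 27 live cells
Generation 1: 13 live cells
(generation 1 grid is the final answer)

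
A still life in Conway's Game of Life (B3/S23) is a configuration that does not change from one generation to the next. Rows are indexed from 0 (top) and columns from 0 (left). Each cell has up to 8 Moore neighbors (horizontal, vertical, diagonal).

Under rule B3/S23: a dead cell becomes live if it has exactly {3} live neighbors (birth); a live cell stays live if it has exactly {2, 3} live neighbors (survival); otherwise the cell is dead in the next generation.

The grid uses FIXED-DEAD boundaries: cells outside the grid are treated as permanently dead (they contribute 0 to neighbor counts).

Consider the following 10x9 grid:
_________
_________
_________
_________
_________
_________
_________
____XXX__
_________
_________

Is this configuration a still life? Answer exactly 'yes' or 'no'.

Compute generation 1 and compare to generation 0 (given above):
Generation 1:
_________
_________
_________
_________
_________
_________
_____X___
_____X___
_____X___
_________
Cell (6,5) differs: gen0=0 vs gen1=1 -> NOT a still life.

Answer: no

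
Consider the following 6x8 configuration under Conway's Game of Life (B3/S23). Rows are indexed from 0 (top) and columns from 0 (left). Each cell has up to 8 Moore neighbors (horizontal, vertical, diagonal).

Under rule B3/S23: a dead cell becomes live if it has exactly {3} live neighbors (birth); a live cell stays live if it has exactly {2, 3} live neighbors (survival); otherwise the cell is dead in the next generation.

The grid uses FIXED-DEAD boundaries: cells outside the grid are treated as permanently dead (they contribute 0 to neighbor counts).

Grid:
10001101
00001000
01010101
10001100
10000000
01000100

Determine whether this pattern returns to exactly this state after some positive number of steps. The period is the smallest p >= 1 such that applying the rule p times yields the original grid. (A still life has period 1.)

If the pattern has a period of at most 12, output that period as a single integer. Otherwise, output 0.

Simulating and comparing each generation to the original:
Gen 0 (original, given above): 15 live cells
Gen 1: 15 live cells, differs from original
Gen 2: 14 live cells, differs from original
Gen 3: 10 live cells, differs from original
Gen 4: 9 live cells, differs from original
Gen 5: 10 live cells, differs from original
Gen 6: 7 live cells, differs from original
Gen 7: 7 live cells, differs from original
Gen 8: 9 live cells, differs from original
Gen 9: 9 live cells, differs from original
Gen 10: 9 live cells, differs from original
Gen 11: 9 live cells, differs from original
Gen 12: 9 live cells, differs from original
No period found within 12 steps.

Answer: 0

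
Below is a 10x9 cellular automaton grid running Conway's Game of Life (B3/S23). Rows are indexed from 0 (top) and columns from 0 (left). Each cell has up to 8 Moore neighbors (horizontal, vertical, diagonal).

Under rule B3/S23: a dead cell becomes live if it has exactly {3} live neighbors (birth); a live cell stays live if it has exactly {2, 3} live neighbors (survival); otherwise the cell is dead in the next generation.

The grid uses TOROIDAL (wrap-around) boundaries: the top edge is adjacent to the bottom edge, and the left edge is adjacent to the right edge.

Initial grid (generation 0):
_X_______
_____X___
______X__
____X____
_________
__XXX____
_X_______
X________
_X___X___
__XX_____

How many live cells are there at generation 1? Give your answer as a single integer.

Simulating step by step:
Generation 0 (given above): 13 live cells
Generation 1: 14 live cells
__X______
_________
_____X___
_________
____X____
__XX_____
_XXX_____
XX_______
_XX______
_XX______
Population at generation 1: 14

Answer: 14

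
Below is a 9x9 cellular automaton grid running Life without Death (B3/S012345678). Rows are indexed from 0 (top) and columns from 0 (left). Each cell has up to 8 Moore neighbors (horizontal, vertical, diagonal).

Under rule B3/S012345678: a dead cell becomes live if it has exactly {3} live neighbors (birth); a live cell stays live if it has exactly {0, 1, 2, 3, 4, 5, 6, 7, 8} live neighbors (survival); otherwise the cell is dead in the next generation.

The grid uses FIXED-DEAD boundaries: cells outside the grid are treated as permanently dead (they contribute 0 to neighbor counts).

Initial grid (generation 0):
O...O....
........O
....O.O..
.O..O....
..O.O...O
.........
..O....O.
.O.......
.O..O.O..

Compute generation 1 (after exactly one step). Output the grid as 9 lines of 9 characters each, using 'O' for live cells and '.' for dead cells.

Simulating step by step:
Generation 0 (given above): 16 live cells
Generation 1: 21 live cells
(generation 1 grid is the final answer)

Answer: O...O....
.....O..O
....OOO..
.O..O....
..OOO...O
...O.....
..O....O.
.OO......
.O..O.O..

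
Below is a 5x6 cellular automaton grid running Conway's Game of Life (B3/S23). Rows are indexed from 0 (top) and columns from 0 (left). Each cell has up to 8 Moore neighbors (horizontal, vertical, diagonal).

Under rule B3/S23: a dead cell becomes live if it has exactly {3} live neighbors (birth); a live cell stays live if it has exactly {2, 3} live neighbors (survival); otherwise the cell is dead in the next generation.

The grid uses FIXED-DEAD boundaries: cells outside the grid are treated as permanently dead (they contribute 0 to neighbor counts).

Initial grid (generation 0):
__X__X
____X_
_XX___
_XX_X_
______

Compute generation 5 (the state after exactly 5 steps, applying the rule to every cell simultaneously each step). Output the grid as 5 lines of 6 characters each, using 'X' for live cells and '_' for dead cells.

Simulating step by step:
Generation 0 (given above): 8 live cells
Generation 1: 8 live cells
______
_XXX__
_XX___
_XXX__
______
Generation 2: 7 live cells
__X___
_X_X__
X_____
_X_X__
__X___
Generation 3: 8 live cells
__X___
_XX___
XX____
_XX___
__X___
Generation 4: 9 live cells
_XX___
X_X___
X_____
X_X___
_XX___
Generation 5: 9 live cells
(generation 5 grid is the final answer)

Answer: _XX___
X_X___
X_____
X_X___
_XX___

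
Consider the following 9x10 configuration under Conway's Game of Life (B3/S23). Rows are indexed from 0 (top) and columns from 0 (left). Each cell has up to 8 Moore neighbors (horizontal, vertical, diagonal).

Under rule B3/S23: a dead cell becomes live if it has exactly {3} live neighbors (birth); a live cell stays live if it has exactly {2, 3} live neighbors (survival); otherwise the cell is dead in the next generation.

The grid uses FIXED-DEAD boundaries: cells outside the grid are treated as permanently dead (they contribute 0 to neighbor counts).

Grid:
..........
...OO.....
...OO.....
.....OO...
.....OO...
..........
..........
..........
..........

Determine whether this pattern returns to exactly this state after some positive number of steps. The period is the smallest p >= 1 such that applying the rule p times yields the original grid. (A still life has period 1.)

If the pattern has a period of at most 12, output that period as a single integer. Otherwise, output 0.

Simulating and comparing each generation to the original:
Gen 0 (original, given above): 8 live cells
Gen 1: 6 live cells, differs from original
Gen 2: 8 live cells, MATCHES original -> period = 2

Answer: 2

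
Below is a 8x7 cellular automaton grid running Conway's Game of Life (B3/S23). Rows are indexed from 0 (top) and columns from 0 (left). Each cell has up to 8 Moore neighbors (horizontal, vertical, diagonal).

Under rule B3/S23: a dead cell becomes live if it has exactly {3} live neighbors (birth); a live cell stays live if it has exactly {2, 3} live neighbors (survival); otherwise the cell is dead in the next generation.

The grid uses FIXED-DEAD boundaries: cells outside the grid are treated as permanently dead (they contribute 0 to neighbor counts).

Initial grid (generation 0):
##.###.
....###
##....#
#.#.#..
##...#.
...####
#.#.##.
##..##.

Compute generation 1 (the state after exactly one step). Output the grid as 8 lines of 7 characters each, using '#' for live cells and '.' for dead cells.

Simulating step by step:
Generation 0 (given above): 29 live cells
Generation 1: 27 live cells
(generation 1 grid is the final answer)

Answer: ...#..#
..##..#
##.##.#
..#..#.
###...#
#.##..#
#.#....
##.###.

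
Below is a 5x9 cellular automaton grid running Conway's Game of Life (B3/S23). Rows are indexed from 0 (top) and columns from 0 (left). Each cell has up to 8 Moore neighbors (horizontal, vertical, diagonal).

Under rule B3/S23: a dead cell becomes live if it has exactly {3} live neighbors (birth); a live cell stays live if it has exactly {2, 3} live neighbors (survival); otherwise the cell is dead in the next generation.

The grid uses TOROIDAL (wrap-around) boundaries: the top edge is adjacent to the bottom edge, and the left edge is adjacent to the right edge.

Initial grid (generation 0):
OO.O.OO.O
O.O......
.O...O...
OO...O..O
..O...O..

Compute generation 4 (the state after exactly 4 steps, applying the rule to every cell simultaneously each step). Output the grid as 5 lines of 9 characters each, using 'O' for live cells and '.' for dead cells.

Answer: ......OOO
.O.......
OO..O....
O.O.O....
.O.OO....

Derivation:
Simulating step by step:
Generation 0 (given above): 16 live cells
Generation 1: 21 live cells
O..O.OOOO
..O.OOO.O
..O.....O
OOO..OO..
..O.O.O..
Generation 2: 17 live cells
OOO.....O
.OO.O....
..O.O...O
O.O..OOO.
..O.O....
Generation 3: 18 live cells
O........
........O
O.O.O.OOO
..O.OOOOO
..O..OOO.
Generation 4: 13 live cells
(generation 4 grid is the final answer)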